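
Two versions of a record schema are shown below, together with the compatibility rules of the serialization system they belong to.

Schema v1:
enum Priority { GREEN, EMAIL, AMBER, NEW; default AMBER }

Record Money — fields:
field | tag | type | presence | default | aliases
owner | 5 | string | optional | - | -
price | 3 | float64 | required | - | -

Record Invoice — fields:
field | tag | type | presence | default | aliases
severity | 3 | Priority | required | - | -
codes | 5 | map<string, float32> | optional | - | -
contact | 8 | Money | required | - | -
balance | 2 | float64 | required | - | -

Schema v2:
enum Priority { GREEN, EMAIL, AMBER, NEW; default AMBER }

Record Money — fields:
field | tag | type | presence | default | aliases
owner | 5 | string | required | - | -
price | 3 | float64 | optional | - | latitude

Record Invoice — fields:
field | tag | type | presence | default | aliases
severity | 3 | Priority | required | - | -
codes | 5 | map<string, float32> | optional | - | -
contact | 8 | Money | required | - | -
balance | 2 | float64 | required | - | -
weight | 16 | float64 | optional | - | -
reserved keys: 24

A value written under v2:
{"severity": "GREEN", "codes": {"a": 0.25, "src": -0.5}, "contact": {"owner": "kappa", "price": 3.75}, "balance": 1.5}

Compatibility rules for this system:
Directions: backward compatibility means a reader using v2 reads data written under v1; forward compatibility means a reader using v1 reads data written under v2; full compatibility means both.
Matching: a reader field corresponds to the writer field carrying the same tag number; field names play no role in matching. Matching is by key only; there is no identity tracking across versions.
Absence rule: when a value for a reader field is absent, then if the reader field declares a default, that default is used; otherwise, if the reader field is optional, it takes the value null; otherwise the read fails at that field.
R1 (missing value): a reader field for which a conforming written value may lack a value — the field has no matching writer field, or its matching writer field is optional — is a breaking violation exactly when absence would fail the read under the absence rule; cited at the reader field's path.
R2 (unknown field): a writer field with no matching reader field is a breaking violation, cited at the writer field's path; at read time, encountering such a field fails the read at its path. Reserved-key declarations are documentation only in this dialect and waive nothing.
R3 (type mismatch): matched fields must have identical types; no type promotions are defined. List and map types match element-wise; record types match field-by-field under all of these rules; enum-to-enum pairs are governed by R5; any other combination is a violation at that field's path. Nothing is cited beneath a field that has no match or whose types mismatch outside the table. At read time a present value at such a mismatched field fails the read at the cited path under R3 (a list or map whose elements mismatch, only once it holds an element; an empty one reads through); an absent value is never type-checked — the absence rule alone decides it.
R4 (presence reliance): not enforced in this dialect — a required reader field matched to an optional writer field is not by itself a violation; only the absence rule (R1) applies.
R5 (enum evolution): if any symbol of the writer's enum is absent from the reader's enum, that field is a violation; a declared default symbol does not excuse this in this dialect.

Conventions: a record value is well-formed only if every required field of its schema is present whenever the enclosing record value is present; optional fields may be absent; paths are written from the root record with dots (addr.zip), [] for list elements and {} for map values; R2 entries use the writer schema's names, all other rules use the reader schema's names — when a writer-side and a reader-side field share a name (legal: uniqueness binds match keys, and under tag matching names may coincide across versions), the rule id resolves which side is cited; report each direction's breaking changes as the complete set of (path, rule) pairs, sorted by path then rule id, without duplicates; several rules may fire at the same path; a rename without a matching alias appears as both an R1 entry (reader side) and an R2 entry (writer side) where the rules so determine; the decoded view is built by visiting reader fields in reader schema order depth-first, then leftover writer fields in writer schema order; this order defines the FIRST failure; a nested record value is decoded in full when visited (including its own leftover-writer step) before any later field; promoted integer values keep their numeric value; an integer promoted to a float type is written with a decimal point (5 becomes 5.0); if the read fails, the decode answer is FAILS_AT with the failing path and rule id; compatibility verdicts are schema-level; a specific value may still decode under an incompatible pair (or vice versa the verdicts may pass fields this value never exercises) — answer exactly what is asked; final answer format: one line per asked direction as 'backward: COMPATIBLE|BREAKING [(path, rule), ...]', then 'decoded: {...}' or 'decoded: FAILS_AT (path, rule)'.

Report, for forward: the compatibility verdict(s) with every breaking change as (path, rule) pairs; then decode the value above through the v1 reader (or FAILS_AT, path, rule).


the writer's type comes first in each Invoice pair
forward analysis of Invoice with v1 as reader and v2 as writer:
  severity: paired with writer severity (Priority -> Priority; writer required)
  codes: paired with writer codes (map<string, float32> -> map<string, float32>; writer optional)
  contact: paired with writer contact (Money -> Money; writer required)
  balance: paired with writer balance (float64 -> float64; writer required)
  writer field weight has no reader counterpart
  contact.owner: paired with writer contact.owner (string -> string; writer required)
  contact.price: paired with writer contact.price (float64 -> float64; writer optional)
  violation R1 at contact.price
  violation R2 at weight
  => forward: BREAKING (2)
decode walk for Invoice under reader schema v1:
  severity := "GREEN"
  codes := {"a": 0.25, "src": -0.5}
  contact.owner := "kappa"
  contact.price := 3.75
  balance := 1.5
  => decoded: {"severity": "GREEN", "codes": {"a": 0.25, "src": -0.5}, "contact": {"owner": "kappa", "price": 3.75}, "balance": 1.5}
the rest of the Invoice diff is inert for this question:
  field owner in record Money: optional changed to required -> fires only in the backward direction of Invoice, which is not asked here

forward: BREAKING [(contact.price, R1), (weight, R2)]; decoded: {"severity": "GREEN", "codes": {"a": 0.25, "src": -0.5}, "contact": {"owner": "kappa", "price": 3.75}, "balance": 1.5}


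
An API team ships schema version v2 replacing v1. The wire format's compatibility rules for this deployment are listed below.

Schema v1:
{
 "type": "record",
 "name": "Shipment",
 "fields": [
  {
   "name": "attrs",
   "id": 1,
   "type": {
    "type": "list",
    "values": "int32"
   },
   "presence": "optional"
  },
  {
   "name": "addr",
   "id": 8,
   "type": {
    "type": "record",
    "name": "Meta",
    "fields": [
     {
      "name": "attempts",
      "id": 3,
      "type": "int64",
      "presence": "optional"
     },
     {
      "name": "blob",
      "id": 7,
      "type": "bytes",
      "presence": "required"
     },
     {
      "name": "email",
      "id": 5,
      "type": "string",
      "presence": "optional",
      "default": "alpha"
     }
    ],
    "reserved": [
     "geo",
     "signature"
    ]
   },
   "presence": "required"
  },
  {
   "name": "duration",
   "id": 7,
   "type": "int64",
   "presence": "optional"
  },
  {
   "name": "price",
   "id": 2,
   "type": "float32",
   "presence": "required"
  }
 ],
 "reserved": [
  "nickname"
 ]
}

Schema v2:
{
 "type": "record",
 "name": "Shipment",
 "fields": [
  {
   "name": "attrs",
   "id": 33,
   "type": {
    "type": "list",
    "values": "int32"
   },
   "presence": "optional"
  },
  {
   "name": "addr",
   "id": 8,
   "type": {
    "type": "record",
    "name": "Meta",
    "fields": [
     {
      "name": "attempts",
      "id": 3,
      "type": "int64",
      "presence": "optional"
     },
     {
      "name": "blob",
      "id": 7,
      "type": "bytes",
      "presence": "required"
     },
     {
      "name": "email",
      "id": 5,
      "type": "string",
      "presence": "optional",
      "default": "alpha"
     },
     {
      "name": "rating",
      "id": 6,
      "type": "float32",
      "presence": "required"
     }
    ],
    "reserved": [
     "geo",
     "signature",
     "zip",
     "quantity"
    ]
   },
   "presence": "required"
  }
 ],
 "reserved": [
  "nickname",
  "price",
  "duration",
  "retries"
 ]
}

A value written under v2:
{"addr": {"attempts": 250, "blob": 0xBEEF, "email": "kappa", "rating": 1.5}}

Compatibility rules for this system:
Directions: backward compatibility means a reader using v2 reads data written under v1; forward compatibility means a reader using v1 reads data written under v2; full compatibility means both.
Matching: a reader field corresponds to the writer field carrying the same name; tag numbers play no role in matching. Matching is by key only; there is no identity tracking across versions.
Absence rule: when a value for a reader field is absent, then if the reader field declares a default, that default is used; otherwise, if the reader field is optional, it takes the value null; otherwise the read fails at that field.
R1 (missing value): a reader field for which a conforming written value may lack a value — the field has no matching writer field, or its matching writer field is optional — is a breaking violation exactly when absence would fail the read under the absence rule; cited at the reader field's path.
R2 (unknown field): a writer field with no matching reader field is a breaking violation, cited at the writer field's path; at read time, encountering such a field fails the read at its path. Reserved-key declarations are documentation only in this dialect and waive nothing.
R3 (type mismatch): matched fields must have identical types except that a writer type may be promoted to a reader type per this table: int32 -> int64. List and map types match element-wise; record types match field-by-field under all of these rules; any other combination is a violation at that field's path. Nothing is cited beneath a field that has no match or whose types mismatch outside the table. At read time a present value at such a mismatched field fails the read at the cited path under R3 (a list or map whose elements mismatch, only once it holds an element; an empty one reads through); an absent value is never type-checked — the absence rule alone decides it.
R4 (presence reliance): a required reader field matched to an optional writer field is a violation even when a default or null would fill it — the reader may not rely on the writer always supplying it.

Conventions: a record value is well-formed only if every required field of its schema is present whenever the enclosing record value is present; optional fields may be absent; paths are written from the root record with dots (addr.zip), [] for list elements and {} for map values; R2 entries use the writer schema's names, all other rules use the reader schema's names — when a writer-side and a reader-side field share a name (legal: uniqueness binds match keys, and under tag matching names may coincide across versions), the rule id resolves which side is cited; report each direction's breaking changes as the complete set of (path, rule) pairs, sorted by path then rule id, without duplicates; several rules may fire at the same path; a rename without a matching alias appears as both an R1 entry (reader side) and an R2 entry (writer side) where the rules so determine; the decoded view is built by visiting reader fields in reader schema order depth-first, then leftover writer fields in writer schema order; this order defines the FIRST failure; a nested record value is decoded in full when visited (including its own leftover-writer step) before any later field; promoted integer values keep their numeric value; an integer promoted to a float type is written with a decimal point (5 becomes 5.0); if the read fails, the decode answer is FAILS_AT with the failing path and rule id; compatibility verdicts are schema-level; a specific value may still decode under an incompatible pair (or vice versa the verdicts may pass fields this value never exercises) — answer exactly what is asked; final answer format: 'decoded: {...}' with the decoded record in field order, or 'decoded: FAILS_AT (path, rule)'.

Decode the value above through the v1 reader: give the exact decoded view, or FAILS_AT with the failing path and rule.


the writer's type comes first in each Shipment pair
decode walk for Shipment under reader schema v1:
  attrs := null (not supplied -> null)
  addr.attempts := 250
  addr.blob := 0xBEEF
  addr.email := "kappa"
  read fails at addr.rating under R2 (unknown field)
  => FAILS_AT (addr.rating, R2)
checking off the Shipment differences that do not matter here:
  removed field price from record Shipment (its key "price" joins the reserved list) -> affects the rule determinations only; this particular Shipment value decodes identically
  removed field duration from record Shipment (its key "duration" joins the reserved list) -> affects the rule determinations only; this particular Shipment value decodes identically
  field attrs in record Shipment: tag 1 changed to 33 -> inert under this dialect — no rule fires on Shipment and the result does not move

decoded: FAILS_AT (addr.rating, R2)


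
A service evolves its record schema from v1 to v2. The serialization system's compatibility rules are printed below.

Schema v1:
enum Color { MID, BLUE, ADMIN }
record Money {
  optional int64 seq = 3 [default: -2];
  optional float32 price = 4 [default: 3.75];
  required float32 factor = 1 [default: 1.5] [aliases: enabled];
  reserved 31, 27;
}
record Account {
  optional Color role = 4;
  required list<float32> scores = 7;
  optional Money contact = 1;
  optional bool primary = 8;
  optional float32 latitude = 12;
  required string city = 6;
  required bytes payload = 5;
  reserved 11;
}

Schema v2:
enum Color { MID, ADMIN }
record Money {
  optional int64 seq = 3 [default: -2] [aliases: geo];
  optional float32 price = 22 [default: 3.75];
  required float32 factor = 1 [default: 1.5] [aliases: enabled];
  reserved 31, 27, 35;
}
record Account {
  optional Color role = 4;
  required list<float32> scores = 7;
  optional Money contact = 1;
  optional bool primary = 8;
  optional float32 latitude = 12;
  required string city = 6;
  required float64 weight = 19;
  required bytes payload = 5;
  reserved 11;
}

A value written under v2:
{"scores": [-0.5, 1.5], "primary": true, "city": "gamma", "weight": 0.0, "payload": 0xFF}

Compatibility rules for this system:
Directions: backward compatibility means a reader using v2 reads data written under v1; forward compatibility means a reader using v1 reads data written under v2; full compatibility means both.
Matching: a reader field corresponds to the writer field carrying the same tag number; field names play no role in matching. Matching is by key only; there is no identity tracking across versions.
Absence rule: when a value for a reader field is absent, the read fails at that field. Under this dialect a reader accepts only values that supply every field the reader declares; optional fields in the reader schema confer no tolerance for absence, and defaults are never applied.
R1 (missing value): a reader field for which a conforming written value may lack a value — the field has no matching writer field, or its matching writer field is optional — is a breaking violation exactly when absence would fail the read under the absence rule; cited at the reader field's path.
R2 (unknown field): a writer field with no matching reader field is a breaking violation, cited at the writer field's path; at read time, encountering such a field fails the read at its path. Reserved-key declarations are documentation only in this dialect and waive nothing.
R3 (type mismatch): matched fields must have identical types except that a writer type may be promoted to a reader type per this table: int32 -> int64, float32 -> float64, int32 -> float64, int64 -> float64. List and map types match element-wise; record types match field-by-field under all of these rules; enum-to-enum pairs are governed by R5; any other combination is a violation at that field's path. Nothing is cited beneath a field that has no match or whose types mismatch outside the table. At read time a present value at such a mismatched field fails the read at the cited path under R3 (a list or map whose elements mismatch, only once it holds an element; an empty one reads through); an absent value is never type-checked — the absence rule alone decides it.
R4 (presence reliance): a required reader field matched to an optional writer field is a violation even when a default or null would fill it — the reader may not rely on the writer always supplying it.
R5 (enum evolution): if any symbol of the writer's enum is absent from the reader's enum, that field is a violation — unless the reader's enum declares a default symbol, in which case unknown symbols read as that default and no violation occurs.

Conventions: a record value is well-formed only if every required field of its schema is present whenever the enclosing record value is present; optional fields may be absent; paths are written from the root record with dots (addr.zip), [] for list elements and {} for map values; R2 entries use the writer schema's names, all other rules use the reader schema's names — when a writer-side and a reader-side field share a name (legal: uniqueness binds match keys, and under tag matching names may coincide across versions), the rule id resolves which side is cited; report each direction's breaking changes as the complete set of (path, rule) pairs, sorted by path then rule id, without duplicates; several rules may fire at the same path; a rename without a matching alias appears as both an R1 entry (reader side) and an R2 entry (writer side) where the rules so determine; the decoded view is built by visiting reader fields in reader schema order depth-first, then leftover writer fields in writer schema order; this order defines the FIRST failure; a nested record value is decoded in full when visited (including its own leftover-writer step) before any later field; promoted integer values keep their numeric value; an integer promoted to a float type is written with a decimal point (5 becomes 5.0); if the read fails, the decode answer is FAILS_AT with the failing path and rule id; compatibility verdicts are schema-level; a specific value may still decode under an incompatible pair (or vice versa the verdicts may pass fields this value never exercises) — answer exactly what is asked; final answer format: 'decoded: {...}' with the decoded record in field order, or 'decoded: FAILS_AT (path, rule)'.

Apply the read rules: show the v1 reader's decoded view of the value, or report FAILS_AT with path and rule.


arrows below run writer -> reader for Account
decode (reader v1):
  read fails at role under R1 (no fill)
  => FAILS_AT (role, R1)
checking off the Account differences that do not matter here:
  field price in record Money: tag 4 changed to 22 -> shifts the Account verdicts, not this decode
  added field weight to record Account: required float64, tag 19 (in v2 it sits immediately before payload) -> shifts the Account verdicts, not this decode

decoded: FAILS_AT (role, R1)


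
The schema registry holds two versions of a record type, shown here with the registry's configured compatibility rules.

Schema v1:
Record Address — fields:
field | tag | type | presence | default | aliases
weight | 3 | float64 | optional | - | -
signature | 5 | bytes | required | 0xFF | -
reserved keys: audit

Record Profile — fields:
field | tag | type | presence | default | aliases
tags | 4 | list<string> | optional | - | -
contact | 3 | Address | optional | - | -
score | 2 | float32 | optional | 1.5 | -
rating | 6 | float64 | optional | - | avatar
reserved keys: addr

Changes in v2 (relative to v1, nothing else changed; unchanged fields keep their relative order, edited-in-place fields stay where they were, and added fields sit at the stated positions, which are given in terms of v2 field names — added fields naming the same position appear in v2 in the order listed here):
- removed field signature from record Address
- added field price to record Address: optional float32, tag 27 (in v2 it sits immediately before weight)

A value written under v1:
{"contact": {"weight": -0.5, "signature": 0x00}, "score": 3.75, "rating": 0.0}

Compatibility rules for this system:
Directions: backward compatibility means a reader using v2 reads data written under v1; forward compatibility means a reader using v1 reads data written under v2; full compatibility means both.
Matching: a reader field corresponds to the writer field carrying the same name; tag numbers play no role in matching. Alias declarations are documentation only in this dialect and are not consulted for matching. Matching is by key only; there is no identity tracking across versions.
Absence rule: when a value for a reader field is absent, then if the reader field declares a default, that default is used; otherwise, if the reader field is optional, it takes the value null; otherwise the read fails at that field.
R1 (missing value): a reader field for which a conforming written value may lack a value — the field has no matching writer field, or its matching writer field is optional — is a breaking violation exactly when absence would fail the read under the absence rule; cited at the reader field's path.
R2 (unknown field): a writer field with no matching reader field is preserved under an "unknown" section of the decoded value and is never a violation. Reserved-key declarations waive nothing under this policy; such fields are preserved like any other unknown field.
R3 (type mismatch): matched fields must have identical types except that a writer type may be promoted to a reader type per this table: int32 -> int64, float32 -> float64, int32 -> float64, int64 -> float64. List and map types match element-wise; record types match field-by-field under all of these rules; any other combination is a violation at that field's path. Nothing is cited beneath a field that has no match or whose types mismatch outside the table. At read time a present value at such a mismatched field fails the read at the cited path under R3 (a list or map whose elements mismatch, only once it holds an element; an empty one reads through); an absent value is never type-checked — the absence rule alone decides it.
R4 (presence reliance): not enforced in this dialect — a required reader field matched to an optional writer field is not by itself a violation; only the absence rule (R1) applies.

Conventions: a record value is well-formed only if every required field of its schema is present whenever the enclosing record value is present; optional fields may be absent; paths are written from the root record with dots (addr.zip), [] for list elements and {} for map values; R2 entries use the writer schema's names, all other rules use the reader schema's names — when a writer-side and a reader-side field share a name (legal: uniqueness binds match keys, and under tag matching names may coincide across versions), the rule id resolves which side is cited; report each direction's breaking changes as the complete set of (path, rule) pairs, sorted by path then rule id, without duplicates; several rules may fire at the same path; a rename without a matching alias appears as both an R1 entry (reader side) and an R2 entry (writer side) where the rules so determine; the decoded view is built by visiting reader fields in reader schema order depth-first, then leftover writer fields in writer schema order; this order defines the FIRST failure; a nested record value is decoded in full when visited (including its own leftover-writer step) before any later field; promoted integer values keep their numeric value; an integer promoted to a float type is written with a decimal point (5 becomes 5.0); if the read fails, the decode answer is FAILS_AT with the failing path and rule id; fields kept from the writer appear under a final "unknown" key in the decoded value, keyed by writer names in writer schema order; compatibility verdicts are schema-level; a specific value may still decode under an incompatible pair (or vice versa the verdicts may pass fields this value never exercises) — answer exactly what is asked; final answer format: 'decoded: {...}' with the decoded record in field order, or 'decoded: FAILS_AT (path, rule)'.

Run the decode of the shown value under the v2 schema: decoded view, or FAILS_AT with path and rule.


the writer's type comes first in each Profile pair
decode (reader v2):
  tags := null (absent, optional -> null)
  contact.price := null (absent, optional -> null)
  contact.weight := -0.5
  writer contact.signature: kept under "unknown"
  score := 3.75
  rating := 0.0
  => decoded: {"tags": null, "contact": {"price": null, "weight": -0.5, "unknown": {"signature": 0x00}}, "score": 3.75, "rating": 0.0}

decoded: {"tags": null, "contact": {"price": null, "weight": -0.5, "unknown": {"signature": 0x00}}, "score": 3.75, "rating": 0.0}


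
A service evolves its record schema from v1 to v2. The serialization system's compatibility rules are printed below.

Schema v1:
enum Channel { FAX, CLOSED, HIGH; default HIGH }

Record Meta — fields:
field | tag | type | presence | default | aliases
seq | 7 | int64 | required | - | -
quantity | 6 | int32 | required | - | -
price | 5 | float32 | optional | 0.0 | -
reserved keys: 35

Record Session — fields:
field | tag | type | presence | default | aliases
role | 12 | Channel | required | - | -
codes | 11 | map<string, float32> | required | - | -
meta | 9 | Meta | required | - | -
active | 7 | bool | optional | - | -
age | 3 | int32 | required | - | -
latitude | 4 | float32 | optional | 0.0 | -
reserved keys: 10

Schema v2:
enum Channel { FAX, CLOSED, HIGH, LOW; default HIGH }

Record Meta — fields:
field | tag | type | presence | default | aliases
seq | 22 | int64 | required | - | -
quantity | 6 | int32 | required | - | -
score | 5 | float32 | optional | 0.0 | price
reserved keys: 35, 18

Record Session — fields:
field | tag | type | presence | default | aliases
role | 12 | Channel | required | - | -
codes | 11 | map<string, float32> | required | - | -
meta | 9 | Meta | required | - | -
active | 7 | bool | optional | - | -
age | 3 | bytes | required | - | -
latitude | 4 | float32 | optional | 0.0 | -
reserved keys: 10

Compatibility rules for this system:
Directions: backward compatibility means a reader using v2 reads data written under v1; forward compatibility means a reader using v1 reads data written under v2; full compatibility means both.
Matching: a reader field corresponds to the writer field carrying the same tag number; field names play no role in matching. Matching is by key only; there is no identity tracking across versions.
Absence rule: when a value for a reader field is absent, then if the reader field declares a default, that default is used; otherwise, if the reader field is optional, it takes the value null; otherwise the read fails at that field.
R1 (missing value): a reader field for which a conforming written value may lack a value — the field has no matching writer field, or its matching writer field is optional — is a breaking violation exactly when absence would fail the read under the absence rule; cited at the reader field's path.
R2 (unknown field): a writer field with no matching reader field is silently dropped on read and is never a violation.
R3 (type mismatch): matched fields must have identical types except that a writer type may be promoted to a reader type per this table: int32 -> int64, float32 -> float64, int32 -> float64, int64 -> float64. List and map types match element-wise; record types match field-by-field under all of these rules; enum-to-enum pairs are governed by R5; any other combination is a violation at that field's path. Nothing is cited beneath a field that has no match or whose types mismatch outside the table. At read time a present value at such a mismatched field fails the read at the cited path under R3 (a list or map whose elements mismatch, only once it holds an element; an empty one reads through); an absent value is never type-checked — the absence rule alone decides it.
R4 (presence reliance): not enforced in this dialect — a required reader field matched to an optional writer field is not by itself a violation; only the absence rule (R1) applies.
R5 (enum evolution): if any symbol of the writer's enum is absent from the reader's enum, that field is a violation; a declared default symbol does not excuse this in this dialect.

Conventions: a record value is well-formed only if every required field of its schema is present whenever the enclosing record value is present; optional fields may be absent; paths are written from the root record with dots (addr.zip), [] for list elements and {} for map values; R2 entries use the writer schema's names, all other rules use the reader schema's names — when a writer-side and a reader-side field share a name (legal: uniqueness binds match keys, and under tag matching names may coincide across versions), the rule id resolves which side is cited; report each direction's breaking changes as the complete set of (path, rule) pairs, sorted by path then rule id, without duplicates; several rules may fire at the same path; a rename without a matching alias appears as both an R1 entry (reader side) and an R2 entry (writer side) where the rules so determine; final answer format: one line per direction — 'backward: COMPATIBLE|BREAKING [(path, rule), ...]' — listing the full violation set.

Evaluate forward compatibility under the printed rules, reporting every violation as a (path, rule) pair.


forward: BREAKING [(age, R3), (meta.seq, R1), (role, R5)]

the writer's type comes first in each Session pair
checking forward for Session: reader v1 against writer v2:
  role <- role (Channel -> Channel, writer required)
  codes <- codes (map<string, float32> -> map<string, float32>, writer required)
  meta <- meta (Meta -> Meta, writer required)
  active <- active (bool -> bool, writer optional)
  age <- age (bytes -> int32, writer required)
  latitude <- latitude (float32 -> float32, writer optional)
  meta.seq has no writer counterpart
  meta.quantity <- meta.quantity (int32 -> int32, writer required)
  meta.price <- meta.score (float32 -> float32, writer optional)
  leftover writer field: meta.seq
  violation R3 at age
  violation R1 at meta.seq
  violation R5 at role
  => 3 violation(s): forward is BREAKING for Session
the other Session changes do not affect what is asked:
  renamed field price to score in record Meta (alias price declared on the renamed field) -> no rule fires on it in Session's dialect; the asked verdict holds


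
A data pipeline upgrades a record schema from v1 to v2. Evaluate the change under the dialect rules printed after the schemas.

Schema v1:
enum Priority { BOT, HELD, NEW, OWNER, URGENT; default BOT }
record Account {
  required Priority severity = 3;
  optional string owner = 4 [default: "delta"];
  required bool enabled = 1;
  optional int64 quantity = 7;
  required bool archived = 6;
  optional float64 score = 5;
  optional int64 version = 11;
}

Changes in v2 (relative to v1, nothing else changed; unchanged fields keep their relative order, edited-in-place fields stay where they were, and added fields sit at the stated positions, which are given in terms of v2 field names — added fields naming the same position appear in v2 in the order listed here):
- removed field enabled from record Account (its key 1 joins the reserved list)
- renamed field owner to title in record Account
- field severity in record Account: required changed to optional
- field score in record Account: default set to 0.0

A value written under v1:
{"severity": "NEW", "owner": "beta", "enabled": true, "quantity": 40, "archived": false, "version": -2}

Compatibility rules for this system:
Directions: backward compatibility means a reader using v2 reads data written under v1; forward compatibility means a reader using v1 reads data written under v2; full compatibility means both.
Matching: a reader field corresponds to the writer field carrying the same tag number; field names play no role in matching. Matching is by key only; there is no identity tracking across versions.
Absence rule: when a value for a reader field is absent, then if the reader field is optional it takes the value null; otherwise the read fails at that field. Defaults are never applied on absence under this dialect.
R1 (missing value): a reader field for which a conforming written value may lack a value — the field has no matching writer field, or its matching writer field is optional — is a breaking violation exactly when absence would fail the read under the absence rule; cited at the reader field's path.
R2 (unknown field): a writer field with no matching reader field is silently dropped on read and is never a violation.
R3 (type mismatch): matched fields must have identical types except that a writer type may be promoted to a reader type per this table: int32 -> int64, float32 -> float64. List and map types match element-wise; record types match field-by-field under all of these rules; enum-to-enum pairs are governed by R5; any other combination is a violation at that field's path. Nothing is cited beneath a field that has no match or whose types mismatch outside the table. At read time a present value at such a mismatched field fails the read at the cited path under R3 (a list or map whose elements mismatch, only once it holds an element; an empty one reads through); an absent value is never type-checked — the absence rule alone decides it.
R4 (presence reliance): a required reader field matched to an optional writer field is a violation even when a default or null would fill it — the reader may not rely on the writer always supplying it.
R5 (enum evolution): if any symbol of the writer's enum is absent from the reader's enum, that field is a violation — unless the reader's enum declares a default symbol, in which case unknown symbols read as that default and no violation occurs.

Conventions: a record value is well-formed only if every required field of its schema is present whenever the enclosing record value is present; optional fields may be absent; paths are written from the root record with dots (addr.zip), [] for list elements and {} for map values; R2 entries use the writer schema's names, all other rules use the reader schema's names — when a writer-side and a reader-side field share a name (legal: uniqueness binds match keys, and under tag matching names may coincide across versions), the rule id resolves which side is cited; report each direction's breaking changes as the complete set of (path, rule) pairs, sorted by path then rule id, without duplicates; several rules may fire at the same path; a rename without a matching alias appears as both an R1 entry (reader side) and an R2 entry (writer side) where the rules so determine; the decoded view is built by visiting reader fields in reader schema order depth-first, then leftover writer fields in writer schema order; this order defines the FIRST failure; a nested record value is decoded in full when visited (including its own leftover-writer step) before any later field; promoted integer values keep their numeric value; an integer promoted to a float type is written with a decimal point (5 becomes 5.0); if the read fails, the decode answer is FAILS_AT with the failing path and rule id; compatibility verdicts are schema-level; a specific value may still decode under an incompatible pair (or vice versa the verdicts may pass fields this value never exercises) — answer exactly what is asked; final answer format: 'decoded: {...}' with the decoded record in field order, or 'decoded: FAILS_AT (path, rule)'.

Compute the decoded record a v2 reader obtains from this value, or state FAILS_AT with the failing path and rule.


the writer's type comes first in each Account pair
migrating the Account value to v2:
  severity := "NEW"
  title := "beta" (from writer owner)
  quantity := 40
  archived := false
  score := null (absent, optional -> null)
  version := -2
  writer enabled: unknown -> dropped
  => decoded: {"severity": "NEW", "title": "beta", "quantity": 40, "archived": false, "score": null, "version": -2}
ruling out the remaining Account differences:
  field severity in record Account: required changed to optional -> changes Account's schema-level verdicts only — the decode of this value is the same
  field score in record Account: default set to 0.0 -> inert under this dialect — no rule fires on Account and the result does not move

decoded: {"severity": "NEW", "title": "beta", "quantity": 40, "archived": false, "score": null, "version": -2}


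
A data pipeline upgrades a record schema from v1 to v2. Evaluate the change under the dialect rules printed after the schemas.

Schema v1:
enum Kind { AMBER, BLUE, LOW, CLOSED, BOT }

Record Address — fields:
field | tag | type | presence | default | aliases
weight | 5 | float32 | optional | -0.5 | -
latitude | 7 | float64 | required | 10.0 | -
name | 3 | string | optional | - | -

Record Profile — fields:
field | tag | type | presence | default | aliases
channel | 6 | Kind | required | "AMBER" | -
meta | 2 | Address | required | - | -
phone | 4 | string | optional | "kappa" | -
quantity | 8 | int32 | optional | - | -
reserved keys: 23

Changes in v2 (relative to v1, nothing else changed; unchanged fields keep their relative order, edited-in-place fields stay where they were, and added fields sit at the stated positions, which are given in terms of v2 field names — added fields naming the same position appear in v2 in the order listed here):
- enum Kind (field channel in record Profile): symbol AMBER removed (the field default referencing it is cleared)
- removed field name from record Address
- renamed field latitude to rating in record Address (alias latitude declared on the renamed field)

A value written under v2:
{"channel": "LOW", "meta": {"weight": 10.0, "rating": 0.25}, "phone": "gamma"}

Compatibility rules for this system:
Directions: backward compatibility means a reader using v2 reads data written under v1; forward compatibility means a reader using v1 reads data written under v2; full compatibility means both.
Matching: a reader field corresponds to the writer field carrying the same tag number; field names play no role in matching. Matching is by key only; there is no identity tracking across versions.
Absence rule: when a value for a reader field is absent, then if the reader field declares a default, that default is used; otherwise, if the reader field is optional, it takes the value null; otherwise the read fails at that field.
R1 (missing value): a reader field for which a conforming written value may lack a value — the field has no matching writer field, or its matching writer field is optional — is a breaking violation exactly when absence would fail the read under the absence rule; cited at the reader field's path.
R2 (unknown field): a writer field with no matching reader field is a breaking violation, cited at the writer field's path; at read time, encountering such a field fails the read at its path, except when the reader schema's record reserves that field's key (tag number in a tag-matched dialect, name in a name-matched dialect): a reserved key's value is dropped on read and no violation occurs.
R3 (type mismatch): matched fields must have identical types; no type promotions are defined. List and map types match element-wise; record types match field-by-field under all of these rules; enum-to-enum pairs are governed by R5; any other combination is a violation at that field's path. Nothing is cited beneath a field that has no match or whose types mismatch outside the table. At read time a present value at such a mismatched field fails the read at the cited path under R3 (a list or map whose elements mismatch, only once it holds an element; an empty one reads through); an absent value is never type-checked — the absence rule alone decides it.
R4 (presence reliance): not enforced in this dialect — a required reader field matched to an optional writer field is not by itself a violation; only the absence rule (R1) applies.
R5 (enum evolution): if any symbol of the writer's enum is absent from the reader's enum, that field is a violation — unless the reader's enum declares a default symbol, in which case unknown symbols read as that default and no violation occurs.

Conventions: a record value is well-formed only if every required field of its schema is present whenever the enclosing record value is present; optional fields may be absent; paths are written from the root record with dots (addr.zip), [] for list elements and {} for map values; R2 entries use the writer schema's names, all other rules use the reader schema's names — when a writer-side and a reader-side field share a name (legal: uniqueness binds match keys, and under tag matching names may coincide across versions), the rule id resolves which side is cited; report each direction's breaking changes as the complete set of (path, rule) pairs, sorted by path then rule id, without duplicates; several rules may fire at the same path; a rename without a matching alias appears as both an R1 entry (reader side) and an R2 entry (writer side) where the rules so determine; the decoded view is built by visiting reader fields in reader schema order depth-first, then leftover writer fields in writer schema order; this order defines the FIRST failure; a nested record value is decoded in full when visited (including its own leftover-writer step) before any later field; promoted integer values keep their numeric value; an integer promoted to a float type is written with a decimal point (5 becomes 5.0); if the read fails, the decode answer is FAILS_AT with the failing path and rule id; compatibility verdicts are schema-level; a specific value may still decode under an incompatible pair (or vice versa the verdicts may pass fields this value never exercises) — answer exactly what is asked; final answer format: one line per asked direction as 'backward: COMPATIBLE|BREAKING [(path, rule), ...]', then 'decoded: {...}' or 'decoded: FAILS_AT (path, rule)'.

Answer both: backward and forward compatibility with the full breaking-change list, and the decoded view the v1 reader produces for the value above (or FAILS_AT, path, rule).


each type pair in Profile: writer, then reader
backward on Profile — v2 reading data written by v1:
  channel <- channel (Kind -> Kind, writer required)
  meta <- meta (Address -> Address, writer required)
  phone <- phone (string -> string, writer optional)
  quantity <- quantity (int32 -> int32, writer optional)
  meta.weight <- meta.weight (float32 -> float32, writer optional)
  meta.rating <- meta.latitude (float64 -> float64, writer required)
  leftover writer field: meta.name
  breaking: (channel, R5)
  breaking: (meta.name, R2)
  => 2 violation(s): backward is BREAKING for Profile
forward on Profile — v1 reading data written by v2:
  channel <- channel (Kind -> Kind, writer required)
  meta <- meta (Address -> Address, writer required)
  phone <- phone (string -> string, writer optional)
  quantity <- quantity (int32 -> int32, writer optional)
  meta.weight <- meta.weight (float32 -> float32, writer optional)
  meta.latitude <- meta.rating (float64 -> float64, writer required)
  no writer field matches reader meta.name
  => no violations; forward on Profile: COMPATIBLE
decoding the Profile value with the v1 reader:
  channel := "LOW"
  meta.weight := 10.0
  meta.latitude := 0.25 (from writer rating)
  meta.name := null (absent, optional -> null)
  phone := "gamma"
  quantity := null (absent, optional -> null)
  => decoded: {"channel": "LOW", "meta": {"weight": 10.0, "latitude": 0.25, "name": null}, "phone": "gamma", "quantity": null}

backward: BREAKING [(channel, R5), (meta.name, R2)]; forward: COMPATIBLE []; decoded: {"channel": "LOW", "meta": {"weight": 10.0, "latitude": 0.25, "name": null}, "phone": "gamma", "quantity": null}
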